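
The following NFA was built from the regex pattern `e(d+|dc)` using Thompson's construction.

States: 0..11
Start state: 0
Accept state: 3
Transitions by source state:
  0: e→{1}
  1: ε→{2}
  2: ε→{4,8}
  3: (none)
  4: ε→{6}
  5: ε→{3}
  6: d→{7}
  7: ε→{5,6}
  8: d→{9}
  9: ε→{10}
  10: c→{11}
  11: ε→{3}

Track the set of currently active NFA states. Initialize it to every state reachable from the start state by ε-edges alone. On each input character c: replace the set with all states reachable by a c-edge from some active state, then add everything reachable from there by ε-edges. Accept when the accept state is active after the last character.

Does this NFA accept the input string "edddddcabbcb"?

Answer: REJECT

Derivation:
initial (ε-close {0}): {0}
'e' @ 1: {1,2,4,6,8}
'd' @ 2: {3,5,6,7,9,10}  [accepting]
'd' @ 3: {3,5,6,7}  [accepting]
'd' @ 4: {3,5,6,7}  [accepting]
'd' @ 5: {3,5,6,7}  [accepting]
'd' @ 6: {3,5,6,7}  [accepting]
'c' @ 7: {}  — dead — no transitions
rest 'abbcb' ignored (set empty)
after full input: {}  (accept=3 not in)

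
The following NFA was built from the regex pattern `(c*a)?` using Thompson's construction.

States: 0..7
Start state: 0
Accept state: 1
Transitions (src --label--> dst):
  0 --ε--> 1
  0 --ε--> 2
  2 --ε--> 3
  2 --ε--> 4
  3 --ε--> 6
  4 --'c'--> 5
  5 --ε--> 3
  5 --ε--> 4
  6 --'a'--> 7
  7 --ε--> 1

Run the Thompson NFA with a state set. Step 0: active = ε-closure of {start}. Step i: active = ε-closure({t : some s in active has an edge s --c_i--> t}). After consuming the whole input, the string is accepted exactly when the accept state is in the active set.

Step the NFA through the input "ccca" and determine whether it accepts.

Answer: ACCEPT

Steps:
S₀ = ε-closure({0}) = {0,1,2,3,4,6}
'c' @ 1: {3,4,5,6}
'c' @ 2: {3,4,5,6}
'c' @ 3: {3,4,5,6}
'a' @ 4: {1,7}  [accepting]
end set {1,7} — state 1 in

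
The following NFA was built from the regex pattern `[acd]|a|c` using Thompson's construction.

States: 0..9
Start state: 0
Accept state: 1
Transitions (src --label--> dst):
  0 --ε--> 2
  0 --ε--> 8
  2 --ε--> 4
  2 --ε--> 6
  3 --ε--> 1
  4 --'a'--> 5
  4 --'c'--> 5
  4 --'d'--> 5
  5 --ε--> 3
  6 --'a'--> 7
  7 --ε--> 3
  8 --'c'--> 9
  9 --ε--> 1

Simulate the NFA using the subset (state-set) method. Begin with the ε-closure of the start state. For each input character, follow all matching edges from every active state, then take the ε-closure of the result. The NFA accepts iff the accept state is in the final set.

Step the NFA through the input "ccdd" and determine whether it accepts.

start: ε-closure({0}) = {0,2,4,6,8}
'c' @ 1: {1,3,5,9}  [accepting]
'c' @ 2: {}  — dead — no transitions
rest 'dd' ignored (set empty)
end set {} — state 1 not in

Answer: REJECT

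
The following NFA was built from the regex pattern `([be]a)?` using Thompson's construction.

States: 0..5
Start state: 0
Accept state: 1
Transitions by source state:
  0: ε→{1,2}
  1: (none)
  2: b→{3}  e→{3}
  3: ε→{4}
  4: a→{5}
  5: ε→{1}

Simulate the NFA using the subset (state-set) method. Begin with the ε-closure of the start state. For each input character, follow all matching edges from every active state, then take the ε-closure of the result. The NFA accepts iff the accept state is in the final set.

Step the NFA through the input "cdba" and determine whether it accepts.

S₀ = ε-closure({0}) = {0,1,2}
'c' @ 1: {}  — dead — no transitions
rest 'dba' ignored (set empty)
final: {}; accept 1 not in set

Answer: REJECT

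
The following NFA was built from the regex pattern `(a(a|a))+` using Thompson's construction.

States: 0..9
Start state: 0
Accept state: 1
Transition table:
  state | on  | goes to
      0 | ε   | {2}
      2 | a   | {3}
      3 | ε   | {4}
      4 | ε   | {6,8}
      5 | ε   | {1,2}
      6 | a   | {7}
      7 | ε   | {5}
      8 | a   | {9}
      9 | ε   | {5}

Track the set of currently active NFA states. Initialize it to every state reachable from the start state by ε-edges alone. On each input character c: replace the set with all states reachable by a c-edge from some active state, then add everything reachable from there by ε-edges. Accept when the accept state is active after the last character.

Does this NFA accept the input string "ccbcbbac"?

Answer: REJECT

Steps:
start: ε-closure({0}) = {0,2}
'c' @ 1: {}  — no active states
rest 'cbcbbac' ignored (set empty)
after full input: {}  (accept=1 not in)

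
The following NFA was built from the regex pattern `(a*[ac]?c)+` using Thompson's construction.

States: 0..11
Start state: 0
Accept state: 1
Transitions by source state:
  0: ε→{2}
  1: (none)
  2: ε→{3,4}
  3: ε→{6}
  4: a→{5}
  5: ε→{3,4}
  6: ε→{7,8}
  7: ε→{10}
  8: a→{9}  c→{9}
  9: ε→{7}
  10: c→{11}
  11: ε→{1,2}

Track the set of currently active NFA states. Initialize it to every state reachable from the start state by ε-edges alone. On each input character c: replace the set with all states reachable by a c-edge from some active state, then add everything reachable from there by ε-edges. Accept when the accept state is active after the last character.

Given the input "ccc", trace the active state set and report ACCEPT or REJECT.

Answer: ACCEPT

Derivation:
initial (ε-close {0}): {0,2,3,4,6,7,8,10}
'c' @ 1: {1,2,3,4,6,7,8,9,10,11}  [accepting]
'c' @ 2: {1,2,3,4,6,7,8,9,10,11}  [accepting]
'c' @ 3: {1,2,3,4,6,7,8,9,10,11}  [accepting]
after full input: {1,2,3,4,6,7,8,9,10,11}  (accept=1 in)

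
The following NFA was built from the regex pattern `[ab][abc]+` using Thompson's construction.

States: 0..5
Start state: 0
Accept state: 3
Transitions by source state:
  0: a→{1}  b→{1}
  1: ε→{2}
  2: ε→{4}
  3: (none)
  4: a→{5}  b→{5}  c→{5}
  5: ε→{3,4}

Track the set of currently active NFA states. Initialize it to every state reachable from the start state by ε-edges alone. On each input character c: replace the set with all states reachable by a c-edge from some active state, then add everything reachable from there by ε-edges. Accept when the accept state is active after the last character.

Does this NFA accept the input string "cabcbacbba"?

Answer: REJECT

Steps:
start: ε-closure({0}) = {0}
'c' @ 1: {}  — dead — no transitions
rest 'abcbacbba' ignored (set empty)
final: {}; accept 3 not in set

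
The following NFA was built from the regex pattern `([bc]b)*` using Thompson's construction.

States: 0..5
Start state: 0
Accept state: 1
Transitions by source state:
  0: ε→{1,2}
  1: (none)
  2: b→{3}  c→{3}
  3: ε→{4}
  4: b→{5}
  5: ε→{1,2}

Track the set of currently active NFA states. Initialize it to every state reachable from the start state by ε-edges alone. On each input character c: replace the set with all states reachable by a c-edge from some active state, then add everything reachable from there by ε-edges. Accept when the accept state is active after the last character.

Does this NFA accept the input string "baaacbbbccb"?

Answer: REJECT

Derivation:
S₀ = ε-closure({0}) = {0,1,2}
'b' @ 1: {3,4}
'a' @ 2: {}  — no active states
rest 'aacbbbccb' ignored (set empty)
after full input: {}  (accept=1 not in)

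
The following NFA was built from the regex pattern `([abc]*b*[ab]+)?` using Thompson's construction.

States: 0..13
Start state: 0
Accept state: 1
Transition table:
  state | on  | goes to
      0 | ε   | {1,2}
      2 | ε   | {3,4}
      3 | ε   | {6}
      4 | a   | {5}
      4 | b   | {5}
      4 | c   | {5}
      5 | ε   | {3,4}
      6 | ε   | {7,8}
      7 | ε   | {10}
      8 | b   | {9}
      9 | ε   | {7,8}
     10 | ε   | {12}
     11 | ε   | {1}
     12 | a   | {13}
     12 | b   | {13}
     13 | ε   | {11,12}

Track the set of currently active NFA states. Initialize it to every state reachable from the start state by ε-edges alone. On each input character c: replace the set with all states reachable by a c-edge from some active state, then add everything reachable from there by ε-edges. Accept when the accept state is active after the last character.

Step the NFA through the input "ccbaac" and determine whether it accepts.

Answer: REJECT

Steps:
initial (ε-close {0}): {0,1,2,3,4,6,7,8,10,12}
'c' @ 1: {3,4,5,6,7,8,10,12}
'c' @ 2: {3,4,5,6,7,8,10,12}
'b' @ 3: {1,3,4,5,6,7,8,9,10,11,12,13}  ✓accept
'a' @ 4: {1,3,4,5,6,7,8,10,11,12,13}  ✓accept
'a' @ 5: {1,3,4,5,6,7,8,10,11,12,13}  ✓accept
'c' @ 6: {3,4,5,6,7,8,10,12}
end set {3,4,5,6,7,8,10,12} — state 1 not in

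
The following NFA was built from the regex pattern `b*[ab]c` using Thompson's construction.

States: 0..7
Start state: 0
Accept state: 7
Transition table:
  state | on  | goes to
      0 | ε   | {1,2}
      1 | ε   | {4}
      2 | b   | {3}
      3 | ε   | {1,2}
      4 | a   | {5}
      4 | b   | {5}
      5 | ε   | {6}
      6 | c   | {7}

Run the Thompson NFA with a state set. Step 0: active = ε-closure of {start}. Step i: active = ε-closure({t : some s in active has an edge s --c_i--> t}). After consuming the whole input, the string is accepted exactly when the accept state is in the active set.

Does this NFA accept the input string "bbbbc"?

Answer: ACCEPT

Derivation:
initial (ε-close {0}): {0,1,2,4}
'b' @ 1: {1,2,3,4,5,6}
'b' @ 2: {1,2,3,4,5,6}
'b' @ 3: {1,2,3,4,5,6}
'b' @ 4: {1,2,3,4,5,6}
'c' @ 5: {7}  [accepting]
final: {7}; accept 7 in set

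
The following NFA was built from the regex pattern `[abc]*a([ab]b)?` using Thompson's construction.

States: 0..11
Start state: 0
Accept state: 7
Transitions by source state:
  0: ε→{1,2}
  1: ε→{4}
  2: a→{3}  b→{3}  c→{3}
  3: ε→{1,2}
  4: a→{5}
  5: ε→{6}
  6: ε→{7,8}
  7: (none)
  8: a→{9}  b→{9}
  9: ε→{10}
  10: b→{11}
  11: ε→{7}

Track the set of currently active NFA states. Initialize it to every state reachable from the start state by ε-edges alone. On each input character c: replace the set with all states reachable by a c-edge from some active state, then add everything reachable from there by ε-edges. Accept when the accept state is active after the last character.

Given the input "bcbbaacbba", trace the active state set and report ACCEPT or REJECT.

S₀ = ε-closure({0}) = {0,1,2,4}
'b' @ 1: {1,2,3,4}
'c' @ 2: {1,2,3,4}
'b' @ 3: {1,2,3,4}
'b' @ 4: {1,2,3,4}
'a' @ 5: {1,2,3,4,5,6,7,8}  ✓accept
'a' @ 6: {1,2,3,4,5,6,7,8,9,10}  ✓accept
'c' @ 7: {1,2,3,4}
'b' @ 8: {1,2,3,4}
'b' @ 9: {1,2,3,4}
'a' @ 10: {1,2,3,4,5,6,7,8}  ✓accept
after full input: {1,2,3,4,5,6,7,8}  (accept=7 in)

Answer: ACCEPT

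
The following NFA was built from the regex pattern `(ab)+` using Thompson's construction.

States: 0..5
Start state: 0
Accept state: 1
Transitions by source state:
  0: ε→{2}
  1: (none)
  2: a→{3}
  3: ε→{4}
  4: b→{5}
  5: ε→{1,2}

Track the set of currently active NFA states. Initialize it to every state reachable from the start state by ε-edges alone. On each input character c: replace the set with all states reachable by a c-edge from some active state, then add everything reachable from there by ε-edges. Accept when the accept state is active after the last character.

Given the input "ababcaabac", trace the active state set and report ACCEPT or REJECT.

start: ε-closure({0}) = {0,2}
'a' @ 1: {3,4}
'b' @ 2: {1,2,5}  ✓accept
'a' @ 3: {3,4}
'b' @ 4: {1,2,5}  ✓accept
'c' @ 5: {}  — state set empty
rest 'aabac' ignored (set empty)
end set {} — state 1 not in

Answer: REJECT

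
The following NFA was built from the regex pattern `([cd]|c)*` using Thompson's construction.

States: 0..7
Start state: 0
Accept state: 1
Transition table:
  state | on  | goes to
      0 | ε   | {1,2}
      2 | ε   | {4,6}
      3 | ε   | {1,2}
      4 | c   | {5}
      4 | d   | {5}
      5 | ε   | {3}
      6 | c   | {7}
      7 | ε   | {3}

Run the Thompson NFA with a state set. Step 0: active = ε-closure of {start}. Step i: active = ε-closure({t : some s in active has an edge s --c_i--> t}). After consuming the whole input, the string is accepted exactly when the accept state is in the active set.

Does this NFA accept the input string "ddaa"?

Answer: REJECT

Derivation:
initial (ε-close {0}): {0,1,2,4,6}
'd' @ 1: {1,2,3,4,5,6}  [accepting]
'd' @ 2: {1,2,3,4,5,6}  [accepting]
'a' @ 3: {}  — no active states
rest 'a' ignored (set empty)
end set {} — state 1 not in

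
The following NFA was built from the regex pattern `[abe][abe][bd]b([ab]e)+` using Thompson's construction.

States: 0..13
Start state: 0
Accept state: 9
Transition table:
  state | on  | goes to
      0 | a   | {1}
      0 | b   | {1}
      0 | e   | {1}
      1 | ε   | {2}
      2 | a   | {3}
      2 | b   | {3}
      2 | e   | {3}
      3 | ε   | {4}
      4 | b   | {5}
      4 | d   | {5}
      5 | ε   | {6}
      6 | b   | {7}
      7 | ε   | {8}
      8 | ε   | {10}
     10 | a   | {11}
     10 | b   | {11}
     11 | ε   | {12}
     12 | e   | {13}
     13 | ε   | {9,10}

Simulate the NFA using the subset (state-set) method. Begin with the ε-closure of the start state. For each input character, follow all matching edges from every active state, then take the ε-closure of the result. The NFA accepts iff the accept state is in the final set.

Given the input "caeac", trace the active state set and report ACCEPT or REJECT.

start: ε-closure({0}) = {0}
'c' @ 1: {}  — no active states
rest 'aeac' ignored (set empty)
final: {}; accept 9 not in set

Answer: REJECT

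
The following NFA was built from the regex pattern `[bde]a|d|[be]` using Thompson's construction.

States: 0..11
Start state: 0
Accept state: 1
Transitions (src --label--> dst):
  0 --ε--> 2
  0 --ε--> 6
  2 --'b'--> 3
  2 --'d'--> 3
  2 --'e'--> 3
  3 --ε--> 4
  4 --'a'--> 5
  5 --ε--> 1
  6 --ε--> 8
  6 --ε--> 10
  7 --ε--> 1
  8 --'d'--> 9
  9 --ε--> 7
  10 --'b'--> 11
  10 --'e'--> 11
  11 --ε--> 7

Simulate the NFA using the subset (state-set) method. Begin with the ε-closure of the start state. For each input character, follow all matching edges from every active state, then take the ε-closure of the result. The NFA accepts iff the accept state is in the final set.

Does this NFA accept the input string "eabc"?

Answer: REJECT

Trace:
start: ε-closure({0}) = {0,2,6,8,10}
'e' @ 1: {1,3,4,7,11}  ✓accept
'a' @ 2: {1,5}  ✓accept
'b' @ 3: {}  — state set empty
rest 'c' ignored (set empty)
after full input: {}  (accept=1 not in)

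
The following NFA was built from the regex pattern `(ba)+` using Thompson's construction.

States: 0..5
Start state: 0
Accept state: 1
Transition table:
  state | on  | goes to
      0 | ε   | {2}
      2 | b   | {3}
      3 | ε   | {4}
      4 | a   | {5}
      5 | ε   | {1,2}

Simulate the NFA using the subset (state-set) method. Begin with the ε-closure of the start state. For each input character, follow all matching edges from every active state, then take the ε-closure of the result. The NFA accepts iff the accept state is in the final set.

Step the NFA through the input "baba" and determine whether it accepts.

Answer: ACCEPT

Steps:
initial (ε-close {0}): {0,2}
'b' @ 1: {3,4}
'a' @ 2: {1,2,5}  [accepting]
'b' @ 3: {3,4}
'a' @ 4: {1,2,5}  [accepting]
final: {1,2,5}; accept 1 in set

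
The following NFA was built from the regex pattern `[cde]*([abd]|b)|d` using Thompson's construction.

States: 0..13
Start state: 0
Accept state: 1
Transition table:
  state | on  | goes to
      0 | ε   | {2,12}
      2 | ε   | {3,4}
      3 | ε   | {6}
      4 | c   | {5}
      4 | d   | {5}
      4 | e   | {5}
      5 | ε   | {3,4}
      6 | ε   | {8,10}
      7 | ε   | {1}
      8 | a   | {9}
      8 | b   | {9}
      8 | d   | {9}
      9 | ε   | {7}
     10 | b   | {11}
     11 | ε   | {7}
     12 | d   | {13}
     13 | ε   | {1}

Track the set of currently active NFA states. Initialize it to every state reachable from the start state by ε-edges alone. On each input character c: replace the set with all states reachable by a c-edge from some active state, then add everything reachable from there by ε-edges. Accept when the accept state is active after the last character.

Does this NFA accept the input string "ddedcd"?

initial (ε-close {0}): {0,2,3,4,6,8,10,12}
'd' @ 1: {1,3,4,5,6,7,8,9,10,13}  (accept∈set)
'd' @ 2: {1,3,4,5,6,7,8,9,10}  (accept∈set)
'e' @ 3: {3,4,5,6,8,10}
'd' @ 4: {1,3,4,5,6,7,8,9,10}  (accept∈set)
'c' @ 5: {3,4,5,6,8,10}
'd' @ 6: {1,3,4,5,6,7,8,9,10}  (accept∈set)
end set {1,3,4,5,6,7,8,9,10} — state 1 in

Answer: ACCEPT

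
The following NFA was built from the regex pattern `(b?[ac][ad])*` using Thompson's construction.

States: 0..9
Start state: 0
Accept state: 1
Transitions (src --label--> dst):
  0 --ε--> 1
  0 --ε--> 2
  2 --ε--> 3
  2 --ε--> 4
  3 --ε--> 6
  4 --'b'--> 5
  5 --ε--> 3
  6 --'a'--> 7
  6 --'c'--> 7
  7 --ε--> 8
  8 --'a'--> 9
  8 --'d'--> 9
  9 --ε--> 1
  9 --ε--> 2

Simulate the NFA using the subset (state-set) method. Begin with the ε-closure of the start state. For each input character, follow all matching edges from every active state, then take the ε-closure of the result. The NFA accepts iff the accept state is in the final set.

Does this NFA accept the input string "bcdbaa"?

Answer: ACCEPT

Steps:
S₀ = ε-closure({0}) = {0,1,2,3,4,6}
'b' @ 1: {3,5,6}
'c' @ 2: {7,8}
'd' @ 3: {1,2,3,4,6,9}  ✓accept
'b' @ 4: {3,5,6}
'a' @ 5: {7,8}
'a' @ 6: {1,2,3,4,6,9}  ✓accept
after full input: {1,2,3,4,6,9}  (accept=1 in)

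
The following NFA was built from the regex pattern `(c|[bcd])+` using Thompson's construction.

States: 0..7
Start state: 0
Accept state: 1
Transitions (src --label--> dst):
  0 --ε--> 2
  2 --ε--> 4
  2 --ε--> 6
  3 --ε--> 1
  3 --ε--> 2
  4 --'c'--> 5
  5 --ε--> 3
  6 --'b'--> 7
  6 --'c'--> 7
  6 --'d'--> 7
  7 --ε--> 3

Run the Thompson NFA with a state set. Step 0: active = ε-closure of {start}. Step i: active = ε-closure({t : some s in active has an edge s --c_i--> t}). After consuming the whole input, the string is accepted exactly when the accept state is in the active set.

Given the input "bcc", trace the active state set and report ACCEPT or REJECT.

initial (ε-close {0}): {0,2,4,6}
'b' @ 1: {1,2,3,4,6,7}  (accept∈set)
'c' @ 2: {1,2,3,4,5,6,7}  (accept∈set)
'c' @ 3: {1,2,3,4,5,6,7}  (accept∈set)
final: {1,2,3,4,5,6,7}; accept 1 in set

Answer: ACCEPT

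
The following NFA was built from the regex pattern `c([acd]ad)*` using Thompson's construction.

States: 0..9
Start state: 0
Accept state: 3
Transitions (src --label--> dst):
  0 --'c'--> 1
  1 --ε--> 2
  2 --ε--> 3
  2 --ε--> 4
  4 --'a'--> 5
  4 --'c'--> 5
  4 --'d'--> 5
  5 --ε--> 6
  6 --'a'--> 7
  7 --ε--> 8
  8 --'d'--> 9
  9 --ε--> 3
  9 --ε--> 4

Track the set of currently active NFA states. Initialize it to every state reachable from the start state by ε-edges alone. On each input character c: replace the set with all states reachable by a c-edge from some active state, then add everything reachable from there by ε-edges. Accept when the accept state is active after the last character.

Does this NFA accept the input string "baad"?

Answer: REJECT

Steps:
S₀ = ε-closure({0}) = {0}
'b' @ 1: {}  — no active states
rest 'aad' ignored (set empty)
end set {} — state 3 not in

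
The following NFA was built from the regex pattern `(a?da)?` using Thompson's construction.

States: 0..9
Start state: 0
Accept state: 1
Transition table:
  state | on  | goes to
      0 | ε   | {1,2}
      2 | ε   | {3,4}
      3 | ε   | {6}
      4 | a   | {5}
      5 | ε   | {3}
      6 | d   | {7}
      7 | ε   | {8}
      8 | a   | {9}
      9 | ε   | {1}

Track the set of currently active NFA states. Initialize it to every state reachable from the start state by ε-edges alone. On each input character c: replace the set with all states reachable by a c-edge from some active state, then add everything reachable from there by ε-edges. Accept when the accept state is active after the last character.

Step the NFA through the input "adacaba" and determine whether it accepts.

Answer: REJECT

Steps:
initial (ε-close {0}): {0,1,2,3,4,6}
'a' @ 1: {3,5,6}
'd' @ 2: {7,8}
'a' @ 3: {1,9}  (accept∈set)
'c' @ 4: {}  — state set empty
rest 'aba' ignored (set empty)
final: {}; accept 1 not in set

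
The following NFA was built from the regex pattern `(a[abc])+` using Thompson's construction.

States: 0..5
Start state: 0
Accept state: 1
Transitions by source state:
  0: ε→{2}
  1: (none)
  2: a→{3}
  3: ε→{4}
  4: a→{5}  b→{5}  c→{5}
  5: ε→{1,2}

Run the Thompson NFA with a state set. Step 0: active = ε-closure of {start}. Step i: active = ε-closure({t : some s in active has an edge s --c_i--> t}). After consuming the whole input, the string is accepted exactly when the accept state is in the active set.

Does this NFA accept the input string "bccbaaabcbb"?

S₀ = ε-closure({0}) = {0,2}
'b' @ 1: {}  — dead — no transitions
rest 'ccbaaabcbb' ignored (set empty)
end set {} — state 1 not in

Answer: REJECT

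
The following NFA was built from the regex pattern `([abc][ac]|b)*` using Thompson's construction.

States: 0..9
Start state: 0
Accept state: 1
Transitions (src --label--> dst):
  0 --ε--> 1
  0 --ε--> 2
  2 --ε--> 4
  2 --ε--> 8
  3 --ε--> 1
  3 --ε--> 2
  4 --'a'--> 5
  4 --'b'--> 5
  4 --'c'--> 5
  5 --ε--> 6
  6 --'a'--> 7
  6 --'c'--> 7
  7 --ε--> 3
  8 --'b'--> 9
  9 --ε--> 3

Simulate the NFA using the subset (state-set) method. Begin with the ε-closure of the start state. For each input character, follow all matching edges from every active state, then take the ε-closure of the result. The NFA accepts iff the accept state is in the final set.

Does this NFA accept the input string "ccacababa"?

Answer: REJECT

Derivation:
S₀ = ε-closure({0}) = {0,1,2,4,8}
'c' @ 1: {5,6}
'c' @ 2: {1,2,3,4,7,8}  [accepting]
'a' @ 3: {5,6}
'c' @ 4: {1,2,3,4,7,8}  [accepting]
'a' @ 5: {5,6}
'b' @ 6: {}  — dead — no transitions
rest 'aba' ignored (set empty)
final: {}; accept 1 not in set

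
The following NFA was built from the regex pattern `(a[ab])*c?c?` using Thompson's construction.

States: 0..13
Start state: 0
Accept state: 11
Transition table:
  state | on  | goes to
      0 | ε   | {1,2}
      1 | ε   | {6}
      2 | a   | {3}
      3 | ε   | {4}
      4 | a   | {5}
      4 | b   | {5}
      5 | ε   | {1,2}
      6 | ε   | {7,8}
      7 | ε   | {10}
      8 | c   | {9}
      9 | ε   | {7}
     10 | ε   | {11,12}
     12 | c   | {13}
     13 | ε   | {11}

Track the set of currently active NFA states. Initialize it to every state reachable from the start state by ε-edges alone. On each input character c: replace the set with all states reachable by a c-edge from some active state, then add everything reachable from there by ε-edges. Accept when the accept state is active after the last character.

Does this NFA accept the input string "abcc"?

S₀ = ε-closure({0}) = {0,1,2,6,7,8,10,11,12}
'a' @ 1: {3,4}
'b' @ 2: {1,2,5,6,7,8,10,11,12}  ✓accept
'c' @ 3: {7,9,10,11,12,13}  ✓accept
'c' @ 4: {11,13}  ✓accept
end set {11,13} — state 11 in

Answer: ACCEPT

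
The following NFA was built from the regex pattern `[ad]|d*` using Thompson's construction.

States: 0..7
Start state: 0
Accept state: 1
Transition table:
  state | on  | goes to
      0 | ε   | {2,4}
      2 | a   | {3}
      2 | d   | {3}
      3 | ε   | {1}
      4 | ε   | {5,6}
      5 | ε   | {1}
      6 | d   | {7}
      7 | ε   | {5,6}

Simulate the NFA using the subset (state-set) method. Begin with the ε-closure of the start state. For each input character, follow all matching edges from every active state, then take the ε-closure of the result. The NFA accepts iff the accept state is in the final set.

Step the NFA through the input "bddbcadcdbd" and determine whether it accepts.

Answer: REJECT

Steps:
initial (ε-close {0}): {0,1,2,4,5,6}
'b' @ 1: {}  — dead — no transitions
rest 'ddbcadcdbd' ignored (set empty)
end set {} — state 1 not in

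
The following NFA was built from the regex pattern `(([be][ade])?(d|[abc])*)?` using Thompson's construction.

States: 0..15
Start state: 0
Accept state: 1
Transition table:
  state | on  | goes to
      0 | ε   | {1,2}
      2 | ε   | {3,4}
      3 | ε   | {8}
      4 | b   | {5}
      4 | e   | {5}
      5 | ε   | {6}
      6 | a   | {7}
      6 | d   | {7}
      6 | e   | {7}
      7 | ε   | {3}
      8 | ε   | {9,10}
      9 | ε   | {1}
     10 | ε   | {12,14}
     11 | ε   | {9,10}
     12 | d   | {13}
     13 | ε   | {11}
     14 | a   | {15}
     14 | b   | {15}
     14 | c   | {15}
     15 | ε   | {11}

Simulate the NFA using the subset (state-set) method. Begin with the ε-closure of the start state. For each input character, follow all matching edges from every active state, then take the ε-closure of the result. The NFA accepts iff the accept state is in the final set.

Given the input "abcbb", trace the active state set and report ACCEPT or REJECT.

Answer: ACCEPT

Steps:
S₀ = ε-closure({0}) = {0,1,2,3,4,8,9,10,12,14}
'a' @ 1: {1,9,10,11,12,14,15}  (accept∈set)
'b' @ 2: {1,9,10,11,12,14,15}  (accept∈set)
'c' @ 3: {1,9,10,11,12,14,15}  (accept∈set)
'b' @ 4: {1,9,10,11,12,14,15}  (accept∈set)
'b' @ 5: {1,9,10,11,12,14,15}  (accept∈set)
after full input: {1,9,10,11,12,14,15}  (accept=1 in)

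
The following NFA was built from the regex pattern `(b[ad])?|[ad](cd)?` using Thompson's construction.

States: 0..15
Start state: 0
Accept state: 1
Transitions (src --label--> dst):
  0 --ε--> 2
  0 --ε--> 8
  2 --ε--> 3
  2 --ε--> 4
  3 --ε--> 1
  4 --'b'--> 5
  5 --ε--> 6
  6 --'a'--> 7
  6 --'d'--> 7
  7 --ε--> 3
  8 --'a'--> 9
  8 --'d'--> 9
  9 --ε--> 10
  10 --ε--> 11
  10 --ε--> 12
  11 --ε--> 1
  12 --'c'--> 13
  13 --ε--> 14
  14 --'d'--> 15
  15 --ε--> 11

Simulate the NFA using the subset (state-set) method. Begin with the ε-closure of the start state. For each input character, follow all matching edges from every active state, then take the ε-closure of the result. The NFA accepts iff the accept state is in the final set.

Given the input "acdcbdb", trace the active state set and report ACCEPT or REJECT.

Answer: REJECT

Derivation:
start: ε-closure({0}) = {0,1,2,3,4,8}
'a' @ 1: {1,9,10,11,12}  [accepting]
'c' @ 2: {13,14}
'd' @ 3: {1,11,15}  [accepting]
'c' @ 4: {}  — state set empty
rest 'bdb' ignored (set empty)
final: {}; accept 1 not in set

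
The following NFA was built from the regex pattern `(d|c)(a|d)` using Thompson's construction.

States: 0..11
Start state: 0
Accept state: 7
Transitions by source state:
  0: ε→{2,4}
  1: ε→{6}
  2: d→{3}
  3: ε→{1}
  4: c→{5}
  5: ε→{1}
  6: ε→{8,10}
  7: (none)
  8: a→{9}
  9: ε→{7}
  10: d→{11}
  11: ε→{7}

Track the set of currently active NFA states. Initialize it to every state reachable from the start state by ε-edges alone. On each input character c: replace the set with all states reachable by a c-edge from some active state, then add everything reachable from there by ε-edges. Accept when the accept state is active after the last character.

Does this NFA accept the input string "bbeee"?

start: ε-closure({0}) = {0,2,4}
'b' @ 1: {}  — no active states
rest 'beee' ignored (set empty)
after full input: {}  (accept=7 not in)

Answer: REJECT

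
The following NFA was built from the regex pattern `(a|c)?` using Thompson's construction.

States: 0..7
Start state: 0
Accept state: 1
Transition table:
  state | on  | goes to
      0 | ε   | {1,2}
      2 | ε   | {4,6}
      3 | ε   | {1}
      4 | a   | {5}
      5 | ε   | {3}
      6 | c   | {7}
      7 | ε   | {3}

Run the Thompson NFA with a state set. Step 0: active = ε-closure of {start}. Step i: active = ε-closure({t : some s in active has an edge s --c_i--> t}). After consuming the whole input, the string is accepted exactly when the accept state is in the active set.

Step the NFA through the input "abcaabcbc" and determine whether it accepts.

start: ε-closure({0}) = {0,1,2,4,6}
'a' @ 1: {1,3,5}  (accept∈set)
'b' @ 2: {}  — state set empty
rest 'caabcbc' ignored (set empty)
end set {} — state 1 not in

Answer: REJECT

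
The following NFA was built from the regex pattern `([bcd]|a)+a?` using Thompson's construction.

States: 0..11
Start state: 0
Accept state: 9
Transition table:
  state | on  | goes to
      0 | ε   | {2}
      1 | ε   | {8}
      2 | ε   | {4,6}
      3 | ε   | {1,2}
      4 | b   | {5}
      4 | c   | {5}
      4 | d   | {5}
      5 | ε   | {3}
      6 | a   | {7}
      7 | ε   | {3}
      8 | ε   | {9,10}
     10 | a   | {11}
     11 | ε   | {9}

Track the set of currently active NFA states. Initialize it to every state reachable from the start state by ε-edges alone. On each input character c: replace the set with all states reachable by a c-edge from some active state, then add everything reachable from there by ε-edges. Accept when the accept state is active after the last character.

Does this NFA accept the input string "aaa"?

Answer: ACCEPT

Derivation:
S₀ = ε-closure({0}) = {0,2,4,6}
'a' @ 1: {1,2,3,4,6,7,8,9,10}  [accepting]
'a' @ 2: {1,2,3,4,6,7,8,9,10,11}  [accepting]
'a' @ 3: {1,2,3,4,6,7,8,9,10,11}  [accepting]
after full input: {1,2,3,4,6,7,8,9,10,11}  (accept=9 in)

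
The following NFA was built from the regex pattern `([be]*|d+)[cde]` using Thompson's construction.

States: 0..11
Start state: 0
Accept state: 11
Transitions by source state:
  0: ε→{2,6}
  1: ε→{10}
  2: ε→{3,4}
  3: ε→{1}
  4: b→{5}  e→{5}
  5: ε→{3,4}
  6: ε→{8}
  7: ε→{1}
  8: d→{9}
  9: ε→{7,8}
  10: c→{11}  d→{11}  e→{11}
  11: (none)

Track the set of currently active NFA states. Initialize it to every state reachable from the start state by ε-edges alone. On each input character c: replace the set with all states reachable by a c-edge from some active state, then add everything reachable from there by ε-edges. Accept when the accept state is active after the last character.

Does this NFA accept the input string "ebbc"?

S₀ = ε-closure({0}) = {0,1,2,3,4,6,8,10}
'e' @ 1: {1,3,4,5,10,11}  (accept∈set)
'b' @ 2: {1,3,4,5,10}
'b' @ 3: {1,3,4,5,10}
'c' @ 4: {11}  (accept∈set)
end set {11} — state 11 in

Answer: ACCEPT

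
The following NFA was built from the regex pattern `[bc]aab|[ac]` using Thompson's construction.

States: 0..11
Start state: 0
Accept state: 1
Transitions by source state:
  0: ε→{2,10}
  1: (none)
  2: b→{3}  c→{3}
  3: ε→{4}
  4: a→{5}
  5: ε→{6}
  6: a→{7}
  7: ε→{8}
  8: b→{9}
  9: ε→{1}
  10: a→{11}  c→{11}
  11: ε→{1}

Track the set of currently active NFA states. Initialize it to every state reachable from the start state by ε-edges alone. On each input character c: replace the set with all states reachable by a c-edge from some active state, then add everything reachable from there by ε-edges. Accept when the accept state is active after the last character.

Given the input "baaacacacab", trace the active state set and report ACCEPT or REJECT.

Answer: REJECT

Trace:
S₀ = ε-closure({0}) = {0,2,10}
'b' @ 1: {3,4}
'a' @ 2: {5,6}
'a' @ 3: {7,8}
'a' @ 4: {}  — no active states
rest 'cacacab' ignored (set empty)
after full input: {}  (accept=1 not in)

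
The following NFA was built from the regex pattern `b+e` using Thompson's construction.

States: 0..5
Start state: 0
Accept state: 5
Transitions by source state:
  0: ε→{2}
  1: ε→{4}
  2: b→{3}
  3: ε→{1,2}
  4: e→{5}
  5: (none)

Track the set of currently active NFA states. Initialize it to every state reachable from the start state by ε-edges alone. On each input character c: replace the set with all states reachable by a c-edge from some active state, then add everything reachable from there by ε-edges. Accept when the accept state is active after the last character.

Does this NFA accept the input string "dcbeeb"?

initial (ε-close {0}): {0,2}
'd' @ 1: {}  — no active states
rest 'cbeeb' ignored (set empty)
end set {} — state 5 not in

Answer: REJECT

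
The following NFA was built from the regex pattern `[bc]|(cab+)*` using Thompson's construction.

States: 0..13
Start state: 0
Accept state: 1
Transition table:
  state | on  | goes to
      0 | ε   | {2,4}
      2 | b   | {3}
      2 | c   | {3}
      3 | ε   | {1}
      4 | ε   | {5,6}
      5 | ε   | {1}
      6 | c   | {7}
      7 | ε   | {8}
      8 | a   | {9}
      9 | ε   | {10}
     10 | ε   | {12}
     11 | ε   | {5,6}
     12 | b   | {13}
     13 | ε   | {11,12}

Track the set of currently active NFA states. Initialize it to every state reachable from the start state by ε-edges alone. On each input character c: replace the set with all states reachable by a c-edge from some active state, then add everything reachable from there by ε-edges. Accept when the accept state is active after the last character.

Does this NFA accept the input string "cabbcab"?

start: ε-closure({0}) = {0,1,2,4,5,6}
'c' @ 1: {1,3,7,8}  ✓accept
'a' @ 2: {9,10,12}
'b' @ 3: {1,5,6,11,12,13}  ✓accept
'b' @ 4: {1,5,6,11,12,13}  ✓accept
'c' @ 5: {7,8}
'a' @ 6: {9,10,12}
'b' @ 7: {1,5,6,11,12,13}  ✓accept
end set {1,5,6,11,12,13} — state 1 in

Answer: ACCEPT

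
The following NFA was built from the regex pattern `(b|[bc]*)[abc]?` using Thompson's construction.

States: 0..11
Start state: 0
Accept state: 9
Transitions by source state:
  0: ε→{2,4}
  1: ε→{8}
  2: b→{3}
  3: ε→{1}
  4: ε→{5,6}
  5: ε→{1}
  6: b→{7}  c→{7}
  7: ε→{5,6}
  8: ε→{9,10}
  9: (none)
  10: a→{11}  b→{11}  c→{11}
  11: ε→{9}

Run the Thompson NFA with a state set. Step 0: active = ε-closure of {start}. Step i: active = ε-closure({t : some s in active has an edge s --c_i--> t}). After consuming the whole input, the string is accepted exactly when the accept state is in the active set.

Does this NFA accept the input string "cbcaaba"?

Answer: REJECT

Trace:
S₀ = ε-closure({0}) = {0,1,2,4,5,6,8,9,10}
'c' @ 1: {1,5,6,7,8,9,10,11}  [accepting]
'b' @ 2: {1,5,6,7,8,9,10,11}  [accepting]
'c' @ 3: {1,5,6,7,8,9,10,11}  [accepting]
'a' @ 4: {9,11}  [accepting]
'a' @ 5: {}  — dead — no transitions
rest 'ba' ignored (set empty)
after full input: {}  (accept=9 not in)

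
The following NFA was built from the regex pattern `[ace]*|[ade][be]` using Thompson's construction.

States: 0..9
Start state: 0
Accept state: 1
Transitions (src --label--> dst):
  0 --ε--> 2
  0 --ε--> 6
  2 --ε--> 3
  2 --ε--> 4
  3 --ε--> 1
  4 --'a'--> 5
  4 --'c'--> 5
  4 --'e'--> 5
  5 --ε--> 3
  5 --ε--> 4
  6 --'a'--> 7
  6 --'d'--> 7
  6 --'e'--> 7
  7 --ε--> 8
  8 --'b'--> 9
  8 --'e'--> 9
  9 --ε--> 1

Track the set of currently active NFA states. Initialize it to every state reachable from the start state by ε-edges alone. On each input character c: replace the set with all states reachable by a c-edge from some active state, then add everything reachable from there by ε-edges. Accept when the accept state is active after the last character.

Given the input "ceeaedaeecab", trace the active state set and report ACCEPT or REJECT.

Answer: REJECT

Trace:
initial (ε-close {0}): {0,1,2,3,4,6}
'c' @ 1: {1,3,4,5}  ✓accept
'e' @ 2: {1,3,4,5}  ✓accept
'e' @ 3: {1,3,4,5}  ✓accept
'a' @ 4: {1,3,4,5}  ✓accept
'e' @ 5: {1,3,4,5}  ✓accept
'd' @ 6: {}  — no active states
rest 'aeecab' ignored (set empty)
end set {} — state 1 not in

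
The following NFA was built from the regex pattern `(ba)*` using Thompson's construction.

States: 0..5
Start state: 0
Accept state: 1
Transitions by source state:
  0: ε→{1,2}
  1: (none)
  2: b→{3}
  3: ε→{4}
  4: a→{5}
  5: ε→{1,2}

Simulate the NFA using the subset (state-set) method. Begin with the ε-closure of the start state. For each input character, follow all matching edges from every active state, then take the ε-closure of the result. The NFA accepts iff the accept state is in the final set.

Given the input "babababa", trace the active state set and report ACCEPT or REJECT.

Answer: ACCEPT

Steps:
S₀ = ε-closure({0}) = {0,1,2}
'b' @ 1: {3,4}
'a' @ 2: {1,2,5}  ✓accept
'b' @ 3: {3,4}
'a' @ 4: {1,2,5}  ✓accept
'b' @ 5: {3,4}
'a' @ 6: {1,2,5}  ✓accept
'b' @ 7: {3,4}
'a' @ 8: {1,2,5}  ✓accept
final: {1,2,5}; accept 1 in set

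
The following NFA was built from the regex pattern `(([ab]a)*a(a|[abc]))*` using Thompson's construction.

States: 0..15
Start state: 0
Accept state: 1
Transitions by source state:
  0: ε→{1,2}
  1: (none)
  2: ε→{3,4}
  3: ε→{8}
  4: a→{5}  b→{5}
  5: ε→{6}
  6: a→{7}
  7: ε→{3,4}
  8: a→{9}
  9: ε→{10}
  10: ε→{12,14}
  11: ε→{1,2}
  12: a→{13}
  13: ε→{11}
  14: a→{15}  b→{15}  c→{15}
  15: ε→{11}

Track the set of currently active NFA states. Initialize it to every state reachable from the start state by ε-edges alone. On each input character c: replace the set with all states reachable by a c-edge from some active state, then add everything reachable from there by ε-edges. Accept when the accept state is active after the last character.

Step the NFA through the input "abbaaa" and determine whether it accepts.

Answer: ACCEPT

Steps:
S₀ = ε-closure({0}) = {0,1,2,3,4,8}
'a' @ 1: {5,6,9,10,12,14}
'b' @ 2: {1,2,3,4,8,11,15}  (accept∈set)
'b' @ 3: {5,6}
'a' @ 4: {3,4,7,8}
'a' @ 5: {5,6,9,10,12,14}
'a' @ 6: {1,2,3,4,7,8,11,13,15}  (accept∈set)
end set {1,2,3,4,7,8,11,13,15} — state 1 in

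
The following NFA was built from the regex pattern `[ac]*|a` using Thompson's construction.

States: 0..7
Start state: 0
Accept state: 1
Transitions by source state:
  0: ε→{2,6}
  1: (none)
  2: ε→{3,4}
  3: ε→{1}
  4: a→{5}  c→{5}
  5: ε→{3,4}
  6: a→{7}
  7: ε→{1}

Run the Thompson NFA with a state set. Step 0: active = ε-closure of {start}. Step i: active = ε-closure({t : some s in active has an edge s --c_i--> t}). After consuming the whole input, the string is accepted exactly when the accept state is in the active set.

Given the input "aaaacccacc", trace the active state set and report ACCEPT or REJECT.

Answer: ACCEPT

Derivation:
start: ε-closure({0}) = {0,1,2,3,4,6}
'a' @ 1: {1,3,4,5,7}  (accept∈set)
'a' @ 2: {1,3,4,5}  (accept∈set)
'a' @ 3: {1,3,4,5}  (accept∈set)
'a' @ 4: {1,3,4,5}  (accept∈set)
'c' @ 5: {1,3,4,5}  (accept∈set)
'c' @ 6: {1,3,4,5}  (accept∈set)
'c' @ 7: {1,3,4,5}  (accept∈set)
'a' @ 8: {1,3,4,5}  (accept∈set)
'c' @ 9: {1,3,4,5}  (accept∈set)
'c' @ 10: {1,3,4,5}  (accept∈set)
after full input: {1,3,4,5}  (accept=1 in)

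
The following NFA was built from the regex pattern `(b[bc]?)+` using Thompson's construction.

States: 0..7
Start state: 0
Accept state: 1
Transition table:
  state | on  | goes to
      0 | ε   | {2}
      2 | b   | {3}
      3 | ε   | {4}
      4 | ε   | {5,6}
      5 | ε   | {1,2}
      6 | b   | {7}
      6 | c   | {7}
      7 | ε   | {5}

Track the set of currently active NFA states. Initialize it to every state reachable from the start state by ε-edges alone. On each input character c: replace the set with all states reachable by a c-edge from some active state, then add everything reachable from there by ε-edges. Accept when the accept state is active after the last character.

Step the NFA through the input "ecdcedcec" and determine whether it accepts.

Answer: REJECT

Derivation:
S₀ = ε-closure({0}) = {0,2}
'e' @ 1: {}  — no active states
rest 'cdcedcec' ignored (set empty)
after full input: {}  (accept=1 not in)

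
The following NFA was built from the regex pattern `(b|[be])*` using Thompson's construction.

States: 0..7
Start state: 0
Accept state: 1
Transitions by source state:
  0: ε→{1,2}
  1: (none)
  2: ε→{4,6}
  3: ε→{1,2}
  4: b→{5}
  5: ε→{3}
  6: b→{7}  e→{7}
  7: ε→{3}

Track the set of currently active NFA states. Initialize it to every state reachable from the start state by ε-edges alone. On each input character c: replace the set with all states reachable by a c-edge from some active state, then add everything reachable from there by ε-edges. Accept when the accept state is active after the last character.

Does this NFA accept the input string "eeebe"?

S₀ = ε-closure({0}) = {0,1,2,4,6}
'e' @ 1: {1,2,3,4,6,7}  (accept∈set)
'e' @ 2: {1,2,3,4,6,7}  (accept∈set)
'e' @ 3: {1,2,3,4,6,7}  (accept∈set)
'b' @ 4: {1,2,3,4,5,6,7}  (accept∈set)
'e' @ 5: {1,2,3,4,6,7}  (accept∈set)
final: {1,2,3,4,6,7}; accept 1 in set

Answer: ACCEPT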